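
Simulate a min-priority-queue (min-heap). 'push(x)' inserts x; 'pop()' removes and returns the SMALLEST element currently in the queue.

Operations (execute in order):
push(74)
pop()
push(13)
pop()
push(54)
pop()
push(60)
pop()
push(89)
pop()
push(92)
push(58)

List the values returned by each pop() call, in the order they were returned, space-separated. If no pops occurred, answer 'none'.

Answer: 74 13 54 60 89

Derivation:
push(74): heap contents = [74]
pop() → 74: heap contents = []
push(13): heap contents = [13]
pop() → 13: heap contents = []
push(54): heap contents = [54]
pop() → 54: heap contents = []
push(60): heap contents = [60]
pop() → 60: heap contents = []
push(89): heap contents = [89]
pop() → 89: heap contents = []
push(92): heap contents = [92]
push(58): heap contents = [58, 92]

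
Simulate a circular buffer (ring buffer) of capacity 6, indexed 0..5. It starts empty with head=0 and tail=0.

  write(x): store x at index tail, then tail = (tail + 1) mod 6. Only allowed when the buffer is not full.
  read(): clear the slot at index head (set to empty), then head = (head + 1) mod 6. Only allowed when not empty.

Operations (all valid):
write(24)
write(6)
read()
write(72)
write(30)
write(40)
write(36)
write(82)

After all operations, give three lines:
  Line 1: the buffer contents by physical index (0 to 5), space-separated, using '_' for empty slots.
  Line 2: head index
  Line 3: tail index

write(24): buf=[24 _ _ _ _ _], head=0, tail=1, size=1
write(6): buf=[24 6 _ _ _ _], head=0, tail=2, size=2
read(): buf=[_ 6 _ _ _ _], head=1, tail=2, size=1
write(72): buf=[_ 6 72 _ _ _], head=1, tail=3, size=2
write(30): buf=[_ 6 72 30 _ _], head=1, tail=4, size=3
write(40): buf=[_ 6 72 30 40 _], head=1, tail=5, size=4
write(36): buf=[_ 6 72 30 40 36], head=1, tail=0, size=5
write(82): buf=[82 6 72 30 40 36], head=1, tail=1, size=6

Answer: 82 6 72 30 40 36
1
1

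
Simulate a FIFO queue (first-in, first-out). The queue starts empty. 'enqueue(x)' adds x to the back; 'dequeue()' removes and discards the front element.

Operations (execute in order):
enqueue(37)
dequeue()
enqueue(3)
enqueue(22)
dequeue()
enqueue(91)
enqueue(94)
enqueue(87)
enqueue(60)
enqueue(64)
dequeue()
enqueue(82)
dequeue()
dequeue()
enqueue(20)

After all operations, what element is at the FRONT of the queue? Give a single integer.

enqueue(37): queue = [37]
dequeue(): queue = []
enqueue(3): queue = [3]
enqueue(22): queue = [3, 22]
dequeue(): queue = [22]
enqueue(91): queue = [22, 91]
enqueue(94): queue = [22, 91, 94]
enqueue(87): queue = [22, 91, 94, 87]
enqueue(60): queue = [22, 91, 94, 87, 60]
enqueue(64): queue = [22, 91, 94, 87, 60, 64]
dequeue(): queue = [91, 94, 87, 60, 64]
enqueue(82): queue = [91, 94, 87, 60, 64, 82]
dequeue(): queue = [94, 87, 60, 64, 82]
dequeue(): queue = [87, 60, 64, 82]
enqueue(20): queue = [87, 60, 64, 82, 20]

Answer: 87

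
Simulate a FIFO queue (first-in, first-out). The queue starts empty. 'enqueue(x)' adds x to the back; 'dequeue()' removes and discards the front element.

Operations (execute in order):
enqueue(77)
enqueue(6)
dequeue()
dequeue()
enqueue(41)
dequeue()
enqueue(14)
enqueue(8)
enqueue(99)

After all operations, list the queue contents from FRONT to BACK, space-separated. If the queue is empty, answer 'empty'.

enqueue(77): [77]
enqueue(6): [77, 6]
dequeue(): [6]
dequeue(): []
enqueue(41): [41]
dequeue(): []
enqueue(14): [14]
enqueue(8): [14, 8]
enqueue(99): [14, 8, 99]

Answer: 14 8 99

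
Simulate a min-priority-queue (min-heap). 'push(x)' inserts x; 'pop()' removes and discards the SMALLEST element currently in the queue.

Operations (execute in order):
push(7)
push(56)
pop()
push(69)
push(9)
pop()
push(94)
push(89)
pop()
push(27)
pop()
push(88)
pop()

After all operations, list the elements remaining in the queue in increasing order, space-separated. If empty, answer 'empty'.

Answer: 88 89 94

Derivation:
push(7): heap contents = [7]
push(56): heap contents = [7, 56]
pop() → 7: heap contents = [56]
push(69): heap contents = [56, 69]
push(9): heap contents = [9, 56, 69]
pop() → 9: heap contents = [56, 69]
push(94): heap contents = [56, 69, 94]
push(89): heap contents = [56, 69, 89, 94]
pop() → 56: heap contents = [69, 89, 94]
push(27): heap contents = [27, 69, 89, 94]
pop() → 27: heap contents = [69, 89, 94]
push(88): heap contents = [69, 88, 89, 94]
pop() → 69: heap contents = [88, 89, 94]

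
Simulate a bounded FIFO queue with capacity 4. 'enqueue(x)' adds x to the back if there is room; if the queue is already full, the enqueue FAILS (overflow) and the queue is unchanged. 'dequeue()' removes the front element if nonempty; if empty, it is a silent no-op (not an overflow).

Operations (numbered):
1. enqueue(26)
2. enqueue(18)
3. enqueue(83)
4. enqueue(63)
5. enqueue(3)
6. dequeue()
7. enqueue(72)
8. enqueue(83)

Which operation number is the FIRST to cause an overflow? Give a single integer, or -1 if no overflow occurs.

1. enqueue(26): size=1
2. enqueue(18): size=2
3. enqueue(83): size=3
4. enqueue(63): size=4
5. enqueue(3): size=4=cap → OVERFLOW (fail)
6. dequeue(): size=3
7. enqueue(72): size=4
8. enqueue(83): size=4=cap → OVERFLOW (fail)

Answer: 5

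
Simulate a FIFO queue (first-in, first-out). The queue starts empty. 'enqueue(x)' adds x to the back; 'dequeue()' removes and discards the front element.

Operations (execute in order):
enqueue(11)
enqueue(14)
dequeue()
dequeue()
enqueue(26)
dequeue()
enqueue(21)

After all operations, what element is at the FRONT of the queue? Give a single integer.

enqueue(11): queue = [11]
enqueue(14): queue = [11, 14]
dequeue(): queue = [14]
dequeue(): queue = []
enqueue(26): queue = [26]
dequeue(): queue = []
enqueue(21): queue = [21]

Answer: 21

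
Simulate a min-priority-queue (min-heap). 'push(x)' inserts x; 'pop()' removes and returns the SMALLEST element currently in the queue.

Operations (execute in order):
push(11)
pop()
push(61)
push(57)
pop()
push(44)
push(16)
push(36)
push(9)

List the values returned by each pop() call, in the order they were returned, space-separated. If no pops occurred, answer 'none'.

Answer: 11 57

Derivation:
push(11): heap contents = [11]
pop() → 11: heap contents = []
push(61): heap contents = [61]
push(57): heap contents = [57, 61]
pop() → 57: heap contents = [61]
push(44): heap contents = [44, 61]
push(16): heap contents = [16, 44, 61]
push(36): heap contents = [16, 36, 44, 61]
push(9): heap contents = [9, 16, 36, 44, 61]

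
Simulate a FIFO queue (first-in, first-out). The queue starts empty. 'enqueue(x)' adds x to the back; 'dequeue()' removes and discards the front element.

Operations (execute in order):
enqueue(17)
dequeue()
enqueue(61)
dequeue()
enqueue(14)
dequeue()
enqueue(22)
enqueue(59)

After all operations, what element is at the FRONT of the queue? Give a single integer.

enqueue(17): queue = [17]
dequeue(): queue = []
enqueue(61): queue = [61]
dequeue(): queue = []
enqueue(14): queue = [14]
dequeue(): queue = []
enqueue(22): queue = [22]
enqueue(59): queue = [22, 59]

Answer: 22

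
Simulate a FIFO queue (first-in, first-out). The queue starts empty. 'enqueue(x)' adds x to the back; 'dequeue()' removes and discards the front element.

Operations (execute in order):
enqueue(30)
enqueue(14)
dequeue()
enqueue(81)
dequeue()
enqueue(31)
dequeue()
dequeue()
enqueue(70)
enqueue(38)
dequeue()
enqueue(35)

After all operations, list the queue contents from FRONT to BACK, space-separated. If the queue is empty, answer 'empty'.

Answer: 38 35

Derivation:
enqueue(30): [30]
enqueue(14): [30, 14]
dequeue(): [14]
enqueue(81): [14, 81]
dequeue(): [81]
enqueue(31): [81, 31]
dequeue(): [31]
dequeue(): []
enqueue(70): [70]
enqueue(38): [70, 38]
dequeue(): [38]
enqueue(35): [38, 35]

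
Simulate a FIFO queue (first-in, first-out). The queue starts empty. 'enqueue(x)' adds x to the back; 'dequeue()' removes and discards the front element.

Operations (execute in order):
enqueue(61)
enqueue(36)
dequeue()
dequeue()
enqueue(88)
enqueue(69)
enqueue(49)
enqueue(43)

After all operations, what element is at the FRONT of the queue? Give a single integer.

enqueue(61): queue = [61]
enqueue(36): queue = [61, 36]
dequeue(): queue = [36]
dequeue(): queue = []
enqueue(88): queue = [88]
enqueue(69): queue = [88, 69]
enqueue(49): queue = [88, 69, 49]
enqueue(43): queue = [88, 69, 49, 43]

Answer: 88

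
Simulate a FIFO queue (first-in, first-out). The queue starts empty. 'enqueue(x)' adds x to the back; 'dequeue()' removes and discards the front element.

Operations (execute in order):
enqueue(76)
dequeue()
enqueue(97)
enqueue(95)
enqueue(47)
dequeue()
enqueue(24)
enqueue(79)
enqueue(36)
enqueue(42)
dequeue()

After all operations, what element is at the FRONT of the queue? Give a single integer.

Answer: 47

Derivation:
enqueue(76): queue = [76]
dequeue(): queue = []
enqueue(97): queue = [97]
enqueue(95): queue = [97, 95]
enqueue(47): queue = [97, 95, 47]
dequeue(): queue = [95, 47]
enqueue(24): queue = [95, 47, 24]
enqueue(79): queue = [95, 47, 24, 79]
enqueue(36): queue = [95, 47, 24, 79, 36]
enqueue(42): queue = [95, 47, 24, 79, 36, 42]
dequeue(): queue = [47, 24, 79, 36, 42]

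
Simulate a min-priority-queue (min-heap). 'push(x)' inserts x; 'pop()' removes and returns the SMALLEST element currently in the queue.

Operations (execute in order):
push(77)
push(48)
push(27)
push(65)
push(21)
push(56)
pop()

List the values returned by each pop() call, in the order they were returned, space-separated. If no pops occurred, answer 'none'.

push(77): heap contents = [77]
push(48): heap contents = [48, 77]
push(27): heap contents = [27, 48, 77]
push(65): heap contents = [27, 48, 65, 77]
push(21): heap contents = [21, 27, 48, 65, 77]
push(56): heap contents = [21, 27, 48, 56, 65, 77]
pop() → 21: heap contents = [27, 48, 56, 65, 77]

Answer: 21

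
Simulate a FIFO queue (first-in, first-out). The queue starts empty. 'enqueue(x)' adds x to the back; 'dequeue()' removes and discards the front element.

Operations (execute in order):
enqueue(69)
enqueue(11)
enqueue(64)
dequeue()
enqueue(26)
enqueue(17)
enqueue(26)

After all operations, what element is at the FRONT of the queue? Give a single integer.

enqueue(69): queue = [69]
enqueue(11): queue = [69, 11]
enqueue(64): queue = [69, 11, 64]
dequeue(): queue = [11, 64]
enqueue(26): queue = [11, 64, 26]
enqueue(17): queue = [11, 64, 26, 17]
enqueue(26): queue = [11, 64, 26, 17, 26]

Answer: 11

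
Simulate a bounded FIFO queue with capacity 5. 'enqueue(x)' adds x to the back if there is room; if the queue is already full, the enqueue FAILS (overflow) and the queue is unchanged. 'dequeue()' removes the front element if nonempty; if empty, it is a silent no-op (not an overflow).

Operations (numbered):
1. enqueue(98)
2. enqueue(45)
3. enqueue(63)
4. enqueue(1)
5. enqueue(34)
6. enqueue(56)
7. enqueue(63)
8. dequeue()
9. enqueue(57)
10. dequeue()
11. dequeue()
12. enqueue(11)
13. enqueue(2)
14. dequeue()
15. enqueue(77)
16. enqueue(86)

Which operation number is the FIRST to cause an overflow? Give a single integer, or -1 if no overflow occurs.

1. enqueue(98): size=1
2. enqueue(45): size=2
3. enqueue(63): size=3
4. enqueue(1): size=4
5. enqueue(34): size=5
6. enqueue(56): size=5=cap → OVERFLOW (fail)
7. enqueue(63): size=5=cap → OVERFLOW (fail)
8. dequeue(): size=4
9. enqueue(57): size=5
10. dequeue(): size=4
11. dequeue(): size=3
12. enqueue(11): size=4
13. enqueue(2): size=5
14. dequeue(): size=4
15. enqueue(77): size=5
16. enqueue(86): size=5=cap → OVERFLOW (fail)

Answer: 6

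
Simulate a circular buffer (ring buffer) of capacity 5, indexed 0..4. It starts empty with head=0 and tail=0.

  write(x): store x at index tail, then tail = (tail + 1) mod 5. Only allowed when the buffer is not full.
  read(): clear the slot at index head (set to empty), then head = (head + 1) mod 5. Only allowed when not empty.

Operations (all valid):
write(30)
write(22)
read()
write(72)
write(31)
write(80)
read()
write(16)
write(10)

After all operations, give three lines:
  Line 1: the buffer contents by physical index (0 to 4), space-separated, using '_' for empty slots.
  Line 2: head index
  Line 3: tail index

write(30): buf=[30 _ _ _ _], head=0, tail=1, size=1
write(22): buf=[30 22 _ _ _], head=0, tail=2, size=2
read(): buf=[_ 22 _ _ _], head=1, tail=2, size=1
write(72): buf=[_ 22 72 _ _], head=1, tail=3, size=2
write(31): buf=[_ 22 72 31 _], head=1, tail=4, size=3
write(80): buf=[_ 22 72 31 80], head=1, tail=0, size=4
read(): buf=[_ _ 72 31 80], head=2, tail=0, size=3
write(16): buf=[16 _ 72 31 80], head=2, tail=1, size=4
write(10): buf=[16 10 72 31 80], head=2, tail=2, size=5

Answer: 16 10 72 31 80
2
2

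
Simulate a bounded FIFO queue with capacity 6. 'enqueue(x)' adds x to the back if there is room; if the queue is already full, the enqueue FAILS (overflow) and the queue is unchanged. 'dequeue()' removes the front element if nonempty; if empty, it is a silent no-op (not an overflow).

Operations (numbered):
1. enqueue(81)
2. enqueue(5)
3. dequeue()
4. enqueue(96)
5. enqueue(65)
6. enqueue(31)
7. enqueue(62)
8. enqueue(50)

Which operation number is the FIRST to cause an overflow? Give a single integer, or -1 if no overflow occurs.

1. enqueue(81): size=1
2. enqueue(5): size=2
3. dequeue(): size=1
4. enqueue(96): size=2
5. enqueue(65): size=3
6. enqueue(31): size=4
7. enqueue(62): size=5
8. enqueue(50): size=6

Answer: -1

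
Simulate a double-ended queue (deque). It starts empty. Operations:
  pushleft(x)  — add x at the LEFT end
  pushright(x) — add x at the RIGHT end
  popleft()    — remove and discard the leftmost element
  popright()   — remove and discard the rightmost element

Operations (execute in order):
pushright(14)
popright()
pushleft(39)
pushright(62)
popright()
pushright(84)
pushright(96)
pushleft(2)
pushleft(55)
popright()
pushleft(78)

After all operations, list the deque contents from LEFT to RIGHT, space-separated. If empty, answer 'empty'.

pushright(14): [14]
popright(): []
pushleft(39): [39]
pushright(62): [39, 62]
popright(): [39]
pushright(84): [39, 84]
pushright(96): [39, 84, 96]
pushleft(2): [2, 39, 84, 96]
pushleft(55): [55, 2, 39, 84, 96]
popright(): [55, 2, 39, 84]
pushleft(78): [78, 55, 2, 39, 84]

Answer: 78 55 2 39 84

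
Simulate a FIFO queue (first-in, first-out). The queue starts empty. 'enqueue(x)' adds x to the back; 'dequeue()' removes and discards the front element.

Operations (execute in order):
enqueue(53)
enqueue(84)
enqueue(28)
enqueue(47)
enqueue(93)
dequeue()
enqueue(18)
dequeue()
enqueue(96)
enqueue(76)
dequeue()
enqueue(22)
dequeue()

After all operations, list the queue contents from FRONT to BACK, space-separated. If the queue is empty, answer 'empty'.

Answer: 93 18 96 76 22

Derivation:
enqueue(53): [53]
enqueue(84): [53, 84]
enqueue(28): [53, 84, 28]
enqueue(47): [53, 84, 28, 47]
enqueue(93): [53, 84, 28, 47, 93]
dequeue(): [84, 28, 47, 93]
enqueue(18): [84, 28, 47, 93, 18]
dequeue(): [28, 47, 93, 18]
enqueue(96): [28, 47, 93, 18, 96]
enqueue(76): [28, 47, 93, 18, 96, 76]
dequeue(): [47, 93, 18, 96, 76]
enqueue(22): [47, 93, 18, 96, 76, 22]
dequeue(): [93, 18, 96, 76, 22]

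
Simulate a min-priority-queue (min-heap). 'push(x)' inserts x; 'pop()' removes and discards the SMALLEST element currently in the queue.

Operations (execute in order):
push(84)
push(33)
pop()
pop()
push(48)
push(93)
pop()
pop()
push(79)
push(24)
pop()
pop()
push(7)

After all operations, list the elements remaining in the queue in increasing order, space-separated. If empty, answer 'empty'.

Answer: 7

Derivation:
push(84): heap contents = [84]
push(33): heap contents = [33, 84]
pop() → 33: heap contents = [84]
pop() → 84: heap contents = []
push(48): heap contents = [48]
push(93): heap contents = [48, 93]
pop() → 48: heap contents = [93]
pop() → 93: heap contents = []
push(79): heap contents = [79]
push(24): heap contents = [24, 79]
pop() → 24: heap contents = [79]
pop() → 79: heap contents = []
push(7): heap contents = [7]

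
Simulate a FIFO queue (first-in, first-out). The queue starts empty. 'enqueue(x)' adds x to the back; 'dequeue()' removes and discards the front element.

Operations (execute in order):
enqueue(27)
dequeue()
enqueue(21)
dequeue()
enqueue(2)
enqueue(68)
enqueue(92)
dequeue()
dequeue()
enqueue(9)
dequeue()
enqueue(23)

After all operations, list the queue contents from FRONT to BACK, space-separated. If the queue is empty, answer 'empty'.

enqueue(27): [27]
dequeue(): []
enqueue(21): [21]
dequeue(): []
enqueue(2): [2]
enqueue(68): [2, 68]
enqueue(92): [2, 68, 92]
dequeue(): [68, 92]
dequeue(): [92]
enqueue(9): [92, 9]
dequeue(): [9]
enqueue(23): [9, 23]

Answer: 9 23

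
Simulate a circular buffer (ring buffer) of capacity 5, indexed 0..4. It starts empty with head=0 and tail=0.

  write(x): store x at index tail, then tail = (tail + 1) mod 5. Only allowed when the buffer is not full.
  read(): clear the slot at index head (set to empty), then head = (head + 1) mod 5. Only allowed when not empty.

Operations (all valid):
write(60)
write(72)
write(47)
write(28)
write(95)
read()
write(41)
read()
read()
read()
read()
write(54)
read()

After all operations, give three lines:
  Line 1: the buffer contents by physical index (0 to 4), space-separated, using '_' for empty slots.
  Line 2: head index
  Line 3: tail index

write(60): buf=[60 _ _ _ _], head=0, tail=1, size=1
write(72): buf=[60 72 _ _ _], head=0, tail=2, size=2
write(47): buf=[60 72 47 _ _], head=0, tail=3, size=3
write(28): buf=[60 72 47 28 _], head=0, tail=4, size=4
write(95): buf=[60 72 47 28 95], head=0, tail=0, size=5
read(): buf=[_ 72 47 28 95], head=1, tail=0, size=4
write(41): buf=[41 72 47 28 95], head=1, tail=1, size=5
read(): buf=[41 _ 47 28 95], head=2, tail=1, size=4
read(): buf=[41 _ _ 28 95], head=3, tail=1, size=3
read(): buf=[41 _ _ _ 95], head=4, tail=1, size=2
read(): buf=[41 _ _ _ _], head=0, tail=1, size=1
write(54): buf=[41 54 _ _ _], head=0, tail=2, size=2
read(): buf=[_ 54 _ _ _], head=1, tail=2, size=1

Answer: _ 54 _ _ _
1
2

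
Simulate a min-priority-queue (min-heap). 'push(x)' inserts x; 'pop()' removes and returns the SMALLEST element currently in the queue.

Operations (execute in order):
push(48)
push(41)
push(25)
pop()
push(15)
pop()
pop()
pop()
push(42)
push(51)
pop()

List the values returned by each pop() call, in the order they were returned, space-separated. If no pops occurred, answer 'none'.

push(48): heap contents = [48]
push(41): heap contents = [41, 48]
push(25): heap contents = [25, 41, 48]
pop() → 25: heap contents = [41, 48]
push(15): heap contents = [15, 41, 48]
pop() → 15: heap contents = [41, 48]
pop() → 41: heap contents = [48]
pop() → 48: heap contents = []
push(42): heap contents = [42]
push(51): heap contents = [42, 51]
pop() → 42: heap contents = [51]

Answer: 25 15 41 48 42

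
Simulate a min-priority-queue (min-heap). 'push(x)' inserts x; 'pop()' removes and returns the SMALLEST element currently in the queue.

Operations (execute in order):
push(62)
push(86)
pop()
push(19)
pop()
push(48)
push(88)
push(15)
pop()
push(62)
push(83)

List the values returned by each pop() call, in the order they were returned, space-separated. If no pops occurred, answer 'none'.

Answer: 62 19 15

Derivation:
push(62): heap contents = [62]
push(86): heap contents = [62, 86]
pop() → 62: heap contents = [86]
push(19): heap contents = [19, 86]
pop() → 19: heap contents = [86]
push(48): heap contents = [48, 86]
push(88): heap contents = [48, 86, 88]
push(15): heap contents = [15, 48, 86, 88]
pop() → 15: heap contents = [48, 86, 88]
push(62): heap contents = [48, 62, 86, 88]
push(83): heap contents = [48, 62, 83, 86, 88]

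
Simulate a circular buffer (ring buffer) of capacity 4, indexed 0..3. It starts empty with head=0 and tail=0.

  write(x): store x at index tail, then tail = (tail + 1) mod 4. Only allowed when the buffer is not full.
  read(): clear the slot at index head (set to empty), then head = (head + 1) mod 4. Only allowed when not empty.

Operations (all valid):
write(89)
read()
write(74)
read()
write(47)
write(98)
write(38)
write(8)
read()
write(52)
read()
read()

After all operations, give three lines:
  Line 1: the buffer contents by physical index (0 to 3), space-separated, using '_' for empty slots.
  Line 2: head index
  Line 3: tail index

Answer: _ 8 52 _
1
3

Derivation:
write(89): buf=[89 _ _ _], head=0, tail=1, size=1
read(): buf=[_ _ _ _], head=1, tail=1, size=0
write(74): buf=[_ 74 _ _], head=1, tail=2, size=1
read(): buf=[_ _ _ _], head=2, tail=2, size=0
write(47): buf=[_ _ 47 _], head=2, tail=3, size=1
write(98): buf=[_ _ 47 98], head=2, tail=0, size=2
write(38): buf=[38 _ 47 98], head=2, tail=1, size=3
write(8): buf=[38 8 47 98], head=2, tail=2, size=4
read(): buf=[38 8 _ 98], head=3, tail=2, size=3
write(52): buf=[38 8 52 98], head=3, tail=3, size=4
read(): buf=[38 8 52 _], head=0, tail=3, size=3
read(): buf=[_ 8 52 _], head=1, tail=3, size=2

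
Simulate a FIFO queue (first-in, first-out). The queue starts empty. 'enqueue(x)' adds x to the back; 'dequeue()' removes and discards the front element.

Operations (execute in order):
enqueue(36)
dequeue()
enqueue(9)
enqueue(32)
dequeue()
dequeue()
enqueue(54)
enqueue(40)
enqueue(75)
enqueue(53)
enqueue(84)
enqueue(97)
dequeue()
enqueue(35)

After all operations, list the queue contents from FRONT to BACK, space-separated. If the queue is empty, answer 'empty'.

enqueue(36): [36]
dequeue(): []
enqueue(9): [9]
enqueue(32): [9, 32]
dequeue(): [32]
dequeue(): []
enqueue(54): [54]
enqueue(40): [54, 40]
enqueue(75): [54, 40, 75]
enqueue(53): [54, 40, 75, 53]
enqueue(84): [54, 40, 75, 53, 84]
enqueue(97): [54, 40, 75, 53, 84, 97]
dequeue(): [40, 75, 53, 84, 97]
enqueue(35): [40, 75, 53, 84, 97, 35]

Answer: 40 75 53 84 97 35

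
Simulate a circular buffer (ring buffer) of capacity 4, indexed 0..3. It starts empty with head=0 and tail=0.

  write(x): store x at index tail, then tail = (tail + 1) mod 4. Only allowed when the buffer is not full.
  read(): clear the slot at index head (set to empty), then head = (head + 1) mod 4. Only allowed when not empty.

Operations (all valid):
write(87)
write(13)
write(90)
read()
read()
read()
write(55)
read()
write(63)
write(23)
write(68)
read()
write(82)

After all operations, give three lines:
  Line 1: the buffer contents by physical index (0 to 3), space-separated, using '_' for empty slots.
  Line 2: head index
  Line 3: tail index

Answer: _ 23 68 82
1
0

Derivation:
write(87): buf=[87 _ _ _], head=0, tail=1, size=1
write(13): buf=[87 13 _ _], head=0, tail=2, size=2
write(90): buf=[87 13 90 _], head=0, tail=3, size=3
read(): buf=[_ 13 90 _], head=1, tail=3, size=2
read(): buf=[_ _ 90 _], head=2, tail=3, size=1
read(): buf=[_ _ _ _], head=3, tail=3, size=0
write(55): buf=[_ _ _ 55], head=3, tail=0, size=1
read(): buf=[_ _ _ _], head=0, tail=0, size=0
write(63): buf=[63 _ _ _], head=0, tail=1, size=1
write(23): buf=[63 23 _ _], head=0, tail=2, size=2
write(68): buf=[63 23 68 _], head=0, tail=3, size=3
read(): buf=[_ 23 68 _], head=1, tail=3, size=2
write(82): buf=[_ 23 68 82], head=1, tail=0, size=3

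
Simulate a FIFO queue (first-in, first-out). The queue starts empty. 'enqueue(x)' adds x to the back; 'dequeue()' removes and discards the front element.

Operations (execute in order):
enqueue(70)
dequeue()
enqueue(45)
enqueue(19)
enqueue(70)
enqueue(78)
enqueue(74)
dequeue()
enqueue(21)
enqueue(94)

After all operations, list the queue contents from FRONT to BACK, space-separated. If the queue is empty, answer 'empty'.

Answer: 19 70 78 74 21 94

Derivation:
enqueue(70): [70]
dequeue(): []
enqueue(45): [45]
enqueue(19): [45, 19]
enqueue(70): [45, 19, 70]
enqueue(78): [45, 19, 70, 78]
enqueue(74): [45, 19, 70, 78, 74]
dequeue(): [19, 70, 78, 74]
enqueue(21): [19, 70, 78, 74, 21]
enqueue(94): [19, 70, 78, 74, 21, 94]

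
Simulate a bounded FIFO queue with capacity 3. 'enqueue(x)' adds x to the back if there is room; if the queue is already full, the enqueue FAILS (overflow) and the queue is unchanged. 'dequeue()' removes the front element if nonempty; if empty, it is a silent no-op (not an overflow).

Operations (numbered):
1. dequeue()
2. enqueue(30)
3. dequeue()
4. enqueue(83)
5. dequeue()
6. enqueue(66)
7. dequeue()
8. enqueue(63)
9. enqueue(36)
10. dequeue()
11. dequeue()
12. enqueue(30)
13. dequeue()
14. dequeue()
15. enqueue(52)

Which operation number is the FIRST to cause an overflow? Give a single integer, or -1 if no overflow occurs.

Answer: -1

Derivation:
1. dequeue(): empty, no-op, size=0
2. enqueue(30): size=1
3. dequeue(): size=0
4. enqueue(83): size=1
5. dequeue(): size=0
6. enqueue(66): size=1
7. dequeue(): size=0
8. enqueue(63): size=1
9. enqueue(36): size=2
10. dequeue(): size=1
11. dequeue(): size=0
12. enqueue(30): size=1
13. dequeue(): size=0
14. dequeue(): empty, no-op, size=0
15. enqueue(52): size=1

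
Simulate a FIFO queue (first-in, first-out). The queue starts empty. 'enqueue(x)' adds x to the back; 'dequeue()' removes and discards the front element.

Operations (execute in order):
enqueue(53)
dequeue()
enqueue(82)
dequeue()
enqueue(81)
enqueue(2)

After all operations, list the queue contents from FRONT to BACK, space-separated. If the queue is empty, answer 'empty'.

enqueue(53): [53]
dequeue(): []
enqueue(82): [82]
dequeue(): []
enqueue(81): [81]
enqueue(2): [81, 2]

Answer: 81 2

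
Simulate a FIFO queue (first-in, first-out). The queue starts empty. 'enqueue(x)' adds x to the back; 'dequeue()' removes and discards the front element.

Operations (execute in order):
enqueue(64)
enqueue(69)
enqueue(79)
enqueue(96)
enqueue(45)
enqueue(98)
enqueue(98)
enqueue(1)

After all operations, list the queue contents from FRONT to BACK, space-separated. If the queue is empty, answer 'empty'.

Answer: 64 69 79 96 45 98 98 1

Derivation:
enqueue(64): [64]
enqueue(69): [64, 69]
enqueue(79): [64, 69, 79]
enqueue(96): [64, 69, 79, 96]
enqueue(45): [64, 69, 79, 96, 45]
enqueue(98): [64, 69, 79, 96, 45, 98]
enqueue(98): [64, 69, 79, 96, 45, 98, 98]
enqueue(1): [64, 69, 79, 96, 45, 98, 98, 1]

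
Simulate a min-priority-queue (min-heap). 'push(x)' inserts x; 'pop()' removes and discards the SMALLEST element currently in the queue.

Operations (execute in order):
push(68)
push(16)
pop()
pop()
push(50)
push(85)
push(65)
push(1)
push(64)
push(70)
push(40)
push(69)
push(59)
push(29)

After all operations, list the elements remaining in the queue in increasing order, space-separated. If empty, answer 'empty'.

push(68): heap contents = [68]
push(16): heap contents = [16, 68]
pop() → 16: heap contents = [68]
pop() → 68: heap contents = []
push(50): heap contents = [50]
push(85): heap contents = [50, 85]
push(65): heap contents = [50, 65, 85]
push(1): heap contents = [1, 50, 65, 85]
push(64): heap contents = [1, 50, 64, 65, 85]
push(70): heap contents = [1, 50, 64, 65, 70, 85]
push(40): heap contents = [1, 40, 50, 64, 65, 70, 85]
push(69): heap contents = [1, 40, 50, 64, 65, 69, 70, 85]
push(59): heap contents = [1, 40, 50, 59, 64, 65, 69, 70, 85]
push(29): heap contents = [1, 29, 40, 50, 59, 64, 65, 69, 70, 85]

Answer: 1 29 40 50 59 64 65 69 70 85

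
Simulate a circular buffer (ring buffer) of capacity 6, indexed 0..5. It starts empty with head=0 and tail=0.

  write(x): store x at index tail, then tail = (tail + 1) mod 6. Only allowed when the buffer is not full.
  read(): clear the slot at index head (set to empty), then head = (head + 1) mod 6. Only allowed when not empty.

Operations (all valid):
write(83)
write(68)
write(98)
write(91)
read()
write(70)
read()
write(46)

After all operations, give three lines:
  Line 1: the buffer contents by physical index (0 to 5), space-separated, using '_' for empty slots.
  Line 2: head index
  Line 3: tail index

write(83): buf=[83 _ _ _ _ _], head=0, tail=1, size=1
write(68): buf=[83 68 _ _ _ _], head=0, tail=2, size=2
write(98): buf=[83 68 98 _ _ _], head=0, tail=3, size=3
write(91): buf=[83 68 98 91 _ _], head=0, tail=4, size=4
read(): buf=[_ 68 98 91 _ _], head=1, tail=4, size=3
write(70): buf=[_ 68 98 91 70 _], head=1, tail=5, size=4
read(): buf=[_ _ 98 91 70 _], head=2, tail=5, size=3
write(46): buf=[_ _ 98 91 70 46], head=2, tail=0, size=4

Answer: _ _ 98 91 70 46
2
0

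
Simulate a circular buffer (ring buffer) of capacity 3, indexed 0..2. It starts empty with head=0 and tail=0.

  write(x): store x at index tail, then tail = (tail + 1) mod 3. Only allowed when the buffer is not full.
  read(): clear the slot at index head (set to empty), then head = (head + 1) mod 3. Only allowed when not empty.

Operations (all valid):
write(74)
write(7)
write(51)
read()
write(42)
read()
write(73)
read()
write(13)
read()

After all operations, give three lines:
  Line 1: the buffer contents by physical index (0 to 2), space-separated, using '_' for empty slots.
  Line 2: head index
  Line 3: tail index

Answer: _ 73 13
1
0

Derivation:
write(74): buf=[74 _ _], head=0, tail=1, size=1
write(7): buf=[74 7 _], head=0, tail=2, size=2
write(51): buf=[74 7 51], head=0, tail=0, size=3
read(): buf=[_ 7 51], head=1, tail=0, size=2
write(42): buf=[42 7 51], head=1, tail=1, size=3
read(): buf=[42 _ 51], head=2, tail=1, size=2
write(73): buf=[42 73 51], head=2, tail=2, size=3
read(): buf=[42 73 _], head=0, tail=2, size=2
write(13): buf=[42 73 13], head=0, tail=0, size=3
read(): buf=[_ 73 13], head=1, tail=0, size=2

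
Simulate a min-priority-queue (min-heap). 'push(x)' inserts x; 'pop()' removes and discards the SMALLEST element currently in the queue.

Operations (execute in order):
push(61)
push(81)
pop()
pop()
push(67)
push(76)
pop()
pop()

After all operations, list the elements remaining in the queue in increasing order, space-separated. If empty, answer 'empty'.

Answer: empty

Derivation:
push(61): heap contents = [61]
push(81): heap contents = [61, 81]
pop() → 61: heap contents = [81]
pop() → 81: heap contents = []
push(67): heap contents = [67]
push(76): heap contents = [67, 76]
pop() → 67: heap contents = [76]
pop() → 76: heap contents = []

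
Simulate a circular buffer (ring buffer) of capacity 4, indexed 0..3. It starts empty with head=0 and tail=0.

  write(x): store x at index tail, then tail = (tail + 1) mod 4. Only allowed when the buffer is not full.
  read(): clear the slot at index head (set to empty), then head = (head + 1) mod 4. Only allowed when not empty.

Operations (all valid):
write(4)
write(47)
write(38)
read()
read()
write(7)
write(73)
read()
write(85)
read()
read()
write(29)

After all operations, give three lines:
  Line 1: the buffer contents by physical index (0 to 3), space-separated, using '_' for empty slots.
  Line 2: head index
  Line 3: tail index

Answer: _ 85 29 _
1
3

Derivation:
write(4): buf=[4 _ _ _], head=0, tail=1, size=1
write(47): buf=[4 47 _ _], head=0, tail=2, size=2
write(38): buf=[4 47 38 _], head=0, tail=3, size=3
read(): buf=[_ 47 38 _], head=1, tail=3, size=2
read(): buf=[_ _ 38 _], head=2, tail=3, size=1
write(7): buf=[_ _ 38 7], head=2, tail=0, size=2
write(73): buf=[73 _ 38 7], head=2, tail=1, size=3
read(): buf=[73 _ _ 7], head=3, tail=1, size=2
write(85): buf=[73 85 _ 7], head=3, tail=2, size=3
read(): buf=[73 85 _ _], head=0, tail=2, size=2
read(): buf=[_ 85 _ _], head=1, tail=2, size=1
write(29): buf=[_ 85 29 _], head=1, tail=3, size=2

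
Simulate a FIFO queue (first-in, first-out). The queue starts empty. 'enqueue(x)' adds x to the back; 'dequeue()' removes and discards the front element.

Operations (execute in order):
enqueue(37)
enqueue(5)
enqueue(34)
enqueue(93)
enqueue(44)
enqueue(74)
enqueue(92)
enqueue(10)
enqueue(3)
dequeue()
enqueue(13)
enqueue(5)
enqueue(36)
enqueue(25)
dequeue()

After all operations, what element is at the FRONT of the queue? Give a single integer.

Answer: 34

Derivation:
enqueue(37): queue = [37]
enqueue(5): queue = [37, 5]
enqueue(34): queue = [37, 5, 34]
enqueue(93): queue = [37, 5, 34, 93]
enqueue(44): queue = [37, 5, 34, 93, 44]
enqueue(74): queue = [37, 5, 34, 93, 44, 74]
enqueue(92): queue = [37, 5, 34, 93, 44, 74, 92]
enqueue(10): queue = [37, 5, 34, 93, 44, 74, 92, 10]
enqueue(3): queue = [37, 5, 34, 93, 44, 74, 92, 10, 3]
dequeue(): queue = [5, 34, 93, 44, 74, 92, 10, 3]
enqueue(13): queue = [5, 34, 93, 44, 74, 92, 10, 3, 13]
enqueue(5): queue = [5, 34, 93, 44, 74, 92, 10, 3, 13, 5]
enqueue(36): queue = [5, 34, 93, 44, 74, 92, 10, 3, 13, 5, 36]
enqueue(25): queue = [5, 34, 93, 44, 74, 92, 10, 3, 13, 5, 36, 25]
dequeue(): queue = [34, 93, 44, 74, 92, 10, 3, 13, 5, 36, 25]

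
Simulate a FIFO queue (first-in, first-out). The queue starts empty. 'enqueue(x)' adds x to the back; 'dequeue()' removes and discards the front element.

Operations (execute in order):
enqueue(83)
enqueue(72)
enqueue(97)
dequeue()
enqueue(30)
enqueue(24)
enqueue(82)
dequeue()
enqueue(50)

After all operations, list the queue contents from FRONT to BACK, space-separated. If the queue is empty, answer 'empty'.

Answer: 97 30 24 82 50

Derivation:
enqueue(83): [83]
enqueue(72): [83, 72]
enqueue(97): [83, 72, 97]
dequeue(): [72, 97]
enqueue(30): [72, 97, 30]
enqueue(24): [72, 97, 30, 24]
enqueue(82): [72, 97, 30, 24, 82]
dequeue(): [97, 30, 24, 82]
enqueue(50): [97, 30, 24, 82, 50]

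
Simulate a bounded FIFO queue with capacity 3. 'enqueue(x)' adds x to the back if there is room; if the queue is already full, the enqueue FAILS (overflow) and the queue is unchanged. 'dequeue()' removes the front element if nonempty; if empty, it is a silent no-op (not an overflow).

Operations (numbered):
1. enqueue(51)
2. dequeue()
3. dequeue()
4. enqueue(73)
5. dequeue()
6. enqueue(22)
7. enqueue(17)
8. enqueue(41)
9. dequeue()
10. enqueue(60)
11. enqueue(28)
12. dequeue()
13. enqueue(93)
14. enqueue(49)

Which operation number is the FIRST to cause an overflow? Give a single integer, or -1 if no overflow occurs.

1. enqueue(51): size=1
2. dequeue(): size=0
3. dequeue(): empty, no-op, size=0
4. enqueue(73): size=1
5. dequeue(): size=0
6. enqueue(22): size=1
7. enqueue(17): size=2
8. enqueue(41): size=3
9. dequeue(): size=2
10. enqueue(60): size=3
11. enqueue(28): size=3=cap → OVERFLOW (fail)
12. dequeue(): size=2
13. enqueue(93): size=3
14. enqueue(49): size=3=cap → OVERFLOW (fail)

Answer: 11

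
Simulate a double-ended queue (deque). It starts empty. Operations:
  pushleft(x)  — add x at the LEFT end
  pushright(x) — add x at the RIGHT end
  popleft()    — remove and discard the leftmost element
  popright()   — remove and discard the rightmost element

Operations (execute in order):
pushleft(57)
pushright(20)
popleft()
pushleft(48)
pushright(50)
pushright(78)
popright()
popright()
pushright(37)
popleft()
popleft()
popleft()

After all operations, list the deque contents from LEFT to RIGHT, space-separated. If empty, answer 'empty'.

pushleft(57): [57]
pushright(20): [57, 20]
popleft(): [20]
pushleft(48): [48, 20]
pushright(50): [48, 20, 50]
pushright(78): [48, 20, 50, 78]
popright(): [48, 20, 50]
popright(): [48, 20]
pushright(37): [48, 20, 37]
popleft(): [20, 37]
popleft(): [37]
popleft(): []

Answer: empty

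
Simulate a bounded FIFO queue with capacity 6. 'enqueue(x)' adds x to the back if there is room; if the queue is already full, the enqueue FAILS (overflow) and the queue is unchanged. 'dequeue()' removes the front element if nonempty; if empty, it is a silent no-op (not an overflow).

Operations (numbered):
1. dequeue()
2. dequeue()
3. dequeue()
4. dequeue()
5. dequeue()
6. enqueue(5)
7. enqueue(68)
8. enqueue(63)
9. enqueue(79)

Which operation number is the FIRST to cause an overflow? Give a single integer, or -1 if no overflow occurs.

1. dequeue(): empty, no-op, size=0
2. dequeue(): empty, no-op, size=0
3. dequeue(): empty, no-op, size=0
4. dequeue(): empty, no-op, size=0
5. dequeue(): empty, no-op, size=0
6. enqueue(5): size=1
7. enqueue(68): size=2
8. enqueue(63): size=3
9. enqueue(79): size=4

Answer: -1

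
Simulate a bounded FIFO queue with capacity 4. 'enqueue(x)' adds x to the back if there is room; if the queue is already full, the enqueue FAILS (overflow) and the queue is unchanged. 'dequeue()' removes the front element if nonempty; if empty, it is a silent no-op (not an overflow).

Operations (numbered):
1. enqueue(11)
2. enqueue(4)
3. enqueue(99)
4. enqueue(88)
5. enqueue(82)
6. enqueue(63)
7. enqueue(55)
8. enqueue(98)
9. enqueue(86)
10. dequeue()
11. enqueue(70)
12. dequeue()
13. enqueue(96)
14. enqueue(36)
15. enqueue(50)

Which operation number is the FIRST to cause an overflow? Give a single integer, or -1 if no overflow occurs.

1. enqueue(11): size=1
2. enqueue(4): size=2
3. enqueue(99): size=3
4. enqueue(88): size=4
5. enqueue(82): size=4=cap → OVERFLOW (fail)
6. enqueue(63): size=4=cap → OVERFLOW (fail)
7. enqueue(55): size=4=cap → OVERFLOW (fail)
8. enqueue(98): size=4=cap → OVERFLOW (fail)
9. enqueue(86): size=4=cap → OVERFLOW (fail)
10. dequeue(): size=3
11. enqueue(70): size=4
12. dequeue(): size=3
13. enqueue(96): size=4
14. enqueue(36): size=4=cap → OVERFLOW (fail)
15. enqueue(50): size=4=cap → OVERFLOW (fail)

Answer: 5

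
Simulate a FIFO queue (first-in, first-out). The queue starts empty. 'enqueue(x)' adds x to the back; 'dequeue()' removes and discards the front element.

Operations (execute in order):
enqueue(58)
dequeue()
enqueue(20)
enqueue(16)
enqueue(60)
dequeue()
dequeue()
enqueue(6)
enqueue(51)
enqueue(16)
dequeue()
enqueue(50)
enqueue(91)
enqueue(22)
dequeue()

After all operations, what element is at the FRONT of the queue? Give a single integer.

Answer: 51

Derivation:
enqueue(58): queue = [58]
dequeue(): queue = []
enqueue(20): queue = [20]
enqueue(16): queue = [20, 16]
enqueue(60): queue = [20, 16, 60]
dequeue(): queue = [16, 60]
dequeue(): queue = [60]
enqueue(6): queue = [60, 6]
enqueue(51): queue = [60, 6, 51]
enqueue(16): queue = [60, 6, 51, 16]
dequeue(): queue = [6, 51, 16]
enqueue(50): queue = [6, 51, 16, 50]
enqueue(91): queue = [6, 51, 16, 50, 91]
enqueue(22): queue = [6, 51, 16, 50, 91, 22]
dequeue(): queue = [51, 16, 50, 91, 22]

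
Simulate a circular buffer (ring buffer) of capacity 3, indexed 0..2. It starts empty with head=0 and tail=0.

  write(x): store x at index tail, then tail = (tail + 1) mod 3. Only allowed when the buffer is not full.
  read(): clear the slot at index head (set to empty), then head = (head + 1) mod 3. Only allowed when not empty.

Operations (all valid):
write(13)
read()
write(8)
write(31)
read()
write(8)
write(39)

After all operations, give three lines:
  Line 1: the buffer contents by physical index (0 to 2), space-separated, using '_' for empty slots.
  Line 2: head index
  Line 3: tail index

write(13): buf=[13 _ _], head=0, tail=1, size=1
read(): buf=[_ _ _], head=1, tail=1, size=0
write(8): buf=[_ 8 _], head=1, tail=2, size=1
write(31): buf=[_ 8 31], head=1, tail=0, size=2
read(): buf=[_ _ 31], head=2, tail=0, size=1
write(8): buf=[8 _ 31], head=2, tail=1, size=2
write(39): buf=[8 39 31], head=2, tail=2, size=3

Answer: 8 39 31
2
2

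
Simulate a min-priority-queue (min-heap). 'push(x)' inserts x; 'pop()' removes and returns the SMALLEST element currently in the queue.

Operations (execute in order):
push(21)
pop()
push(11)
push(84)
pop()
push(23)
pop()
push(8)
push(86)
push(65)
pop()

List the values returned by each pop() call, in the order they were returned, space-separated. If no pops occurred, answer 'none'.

push(21): heap contents = [21]
pop() → 21: heap contents = []
push(11): heap contents = [11]
push(84): heap contents = [11, 84]
pop() → 11: heap contents = [84]
push(23): heap contents = [23, 84]
pop() → 23: heap contents = [84]
push(8): heap contents = [8, 84]
push(86): heap contents = [8, 84, 86]
push(65): heap contents = [8, 65, 84, 86]
pop() → 8: heap contents = [65, 84, 86]

Answer: 21 11 23 8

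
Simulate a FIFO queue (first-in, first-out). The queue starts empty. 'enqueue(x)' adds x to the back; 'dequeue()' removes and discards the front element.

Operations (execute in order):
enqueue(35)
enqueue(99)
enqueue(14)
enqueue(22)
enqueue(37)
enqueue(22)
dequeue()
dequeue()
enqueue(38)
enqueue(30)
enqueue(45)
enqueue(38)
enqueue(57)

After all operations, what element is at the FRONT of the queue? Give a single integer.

enqueue(35): queue = [35]
enqueue(99): queue = [35, 99]
enqueue(14): queue = [35, 99, 14]
enqueue(22): queue = [35, 99, 14, 22]
enqueue(37): queue = [35, 99, 14, 22, 37]
enqueue(22): queue = [35, 99, 14, 22, 37, 22]
dequeue(): queue = [99, 14, 22, 37, 22]
dequeue(): queue = [14, 22, 37, 22]
enqueue(38): queue = [14, 22, 37, 22, 38]
enqueue(30): queue = [14, 22, 37, 22, 38, 30]
enqueue(45): queue = [14, 22, 37, 22, 38, 30, 45]
enqueue(38): queue = [14, 22, 37, 22, 38, 30, 45, 38]
enqueue(57): queue = [14, 22, 37, 22, 38, 30, 45, 38, 57]

Answer: 14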